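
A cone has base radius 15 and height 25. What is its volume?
Volume = (1/3) * pi * r² * h
Volume = (1/3) * pi * 15² * 25
Volume = (1/3) * pi * 225 * 25
Volume = (1/3) * pi * 5625
Volume = 5890.49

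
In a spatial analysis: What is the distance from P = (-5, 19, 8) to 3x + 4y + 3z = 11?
d = |3(-5) + 4(19) + 3(8) - (11)| / √(3² + 4² + 3²) = 74/√34 = 12.69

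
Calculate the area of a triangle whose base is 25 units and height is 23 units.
Area = (1/2) * base * height
Area = (1/2) * 25 * 23
Area = 287.50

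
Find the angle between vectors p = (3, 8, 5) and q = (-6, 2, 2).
p·q = 8, |p|² = 98, |q|² = 44
cos θ = 8/√4312 ≈ 0.1218
θ ≈ 83.0°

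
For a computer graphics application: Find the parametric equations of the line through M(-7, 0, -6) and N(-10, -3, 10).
Direction vector d = N - M = (-3, -3, 16)
x = -7 - 3t, y = 0 - 3t, z = -6 + 16t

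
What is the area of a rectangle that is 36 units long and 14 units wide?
Area = length * width
Area = 36 * 14
Area = 504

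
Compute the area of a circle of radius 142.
Area = pi * r²
Area = pi * 142²
Area = pi * 20164
Area = 63347.07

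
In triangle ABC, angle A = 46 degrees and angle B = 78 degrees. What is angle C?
Sum of angles in a triangle = 180 degrees
Third angle = 180 - 46 - 78
Third angle = 56 degrees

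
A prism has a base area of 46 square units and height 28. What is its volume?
Volume = base area * height
Volume = 46 * 28
Volume = 1288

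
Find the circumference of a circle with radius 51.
Circumference = 2 * pi * r
Circumference = 2 * pi * 51
Circumference = 320.44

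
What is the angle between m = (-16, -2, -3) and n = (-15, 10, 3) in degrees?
m·n = 211, |m|² = 269, |n|² = 334
cos θ = 211/√89846 ≈ 0.7039
θ ≈ 45.26°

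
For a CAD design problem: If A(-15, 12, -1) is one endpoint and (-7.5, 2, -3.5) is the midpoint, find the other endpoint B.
B = (2×(-7.5) - (-15), 2×2 - 12, 2×(-3.5) - (-1)) = (0, -8, -6)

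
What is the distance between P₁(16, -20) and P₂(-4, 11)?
Using the distance formula: d = sqrt((x₂-x₁)² + (y₂-y₁)²)
dx = (-4) - 16 = -20
dy = 11 - (-20) = 31
d = sqrt((-20)² + 31²) = sqrt(400 + 961) = sqrt(1361) = 36.89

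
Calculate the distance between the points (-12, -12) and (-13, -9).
Using the distance formula: d = sqrt((x₂-x₁)² + (y₂-y₁)²)
dx = (-13) - (-12) = -1
dy = (-9) - (-12) = 3
d = sqrt((-1)² + 3²) = sqrt(1 + 9) = sqrt(10) = 3.16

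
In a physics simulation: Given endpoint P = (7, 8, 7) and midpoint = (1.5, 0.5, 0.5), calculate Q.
Q = (2×1.5 - 7, 2×0.5 - 8, 2×0.5 - 7) = (-4, -7, -6)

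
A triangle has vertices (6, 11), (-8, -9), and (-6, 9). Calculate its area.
Using the coordinate formula: Area = (1/2)|x₁(y₂-y₃) + x₂(y₃-y₁) + x₃(y₁-y₂)|
Area = (1/2)|6((-9)-9) + (-8)(9-11) + (-6)(11-(-9))|
Area = (1/2)|6*(-18) + (-8)*(-2) + (-6)*20|
Area = (1/2)|(-108) + 16 + (-120)|
Area = (1/2)*212 = 106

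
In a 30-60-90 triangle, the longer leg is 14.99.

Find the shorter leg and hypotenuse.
In a 30-60-90 triangle, sides are in ratio 1 : √3 : 2.
Long leg = short leg·√3  →  short leg = 14.99/√3 = 8.654
Hypotenuse = 2·(short leg) = 2·14.99/√3 = 17.31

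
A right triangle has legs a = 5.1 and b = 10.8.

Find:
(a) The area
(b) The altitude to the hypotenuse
(a) Area = ½ab = ½·5.1·10.8 = 27.54
(b) Hypotenuse c = √(5.1² + 10.8²) = √142.65 = 11.9436
    Area = ½·c·h_c  →  h_c = 2·Area/c = 2·27.54/11.9436 = 4.612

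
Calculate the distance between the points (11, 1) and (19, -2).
Using the distance formula: d = sqrt((x₂-x₁)² + (y₂-y₁)²)
dx = 19 - 11 = 8
dy = (-2) - 1 = -3
d = sqrt(8² + (-3)²) = sqrt(64 + 9) = sqrt(73) = 8.54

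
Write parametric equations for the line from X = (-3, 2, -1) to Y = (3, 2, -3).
Direction vector d = Y - X = (6, 0, -2)
x = -3 + 6t, y = 2, z = -1 - 2t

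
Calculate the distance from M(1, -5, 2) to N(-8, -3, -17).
d = √[(-9)² + (2)² + (-19)²] = √446 = 21.12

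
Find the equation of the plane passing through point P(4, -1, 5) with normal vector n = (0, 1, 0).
d = n·P = (0)(4) + (1)(-1) + (0)(5) = -1
Plane: y = -1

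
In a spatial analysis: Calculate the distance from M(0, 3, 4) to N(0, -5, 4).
d = √[(0)² + (-8)² + (0)²] = √64 = 8.0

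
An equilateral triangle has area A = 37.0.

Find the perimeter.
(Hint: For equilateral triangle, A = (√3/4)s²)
A = (√3/4)s²  →  s² = 4A/√3 = 4·37.0/√3 = 85.4478
s = 9.2438
Perimeter = 3s = 27.73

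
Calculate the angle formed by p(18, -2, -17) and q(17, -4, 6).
p·q = 212, |p|² = 617, |q|² = 341
cos θ = 212/√210397 ≈ 0.4622
θ ≈ 62.47°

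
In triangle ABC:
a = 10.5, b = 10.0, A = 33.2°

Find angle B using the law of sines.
sin(B)/b = sin(A)/a
sin(B) = b·sin(A)/a = 10.0·sin(33.2°)/10.5 = 0.521489
B = arcsin(0.521489) = 31.43°  (b ≤ a, so B ≤ A and the acute solution is unique)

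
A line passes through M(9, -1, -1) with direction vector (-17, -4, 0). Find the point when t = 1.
P(1) = (9 + (-17)(1), -1 + (-4)(1), -1 + 0(1)) = (-8, -5, -1)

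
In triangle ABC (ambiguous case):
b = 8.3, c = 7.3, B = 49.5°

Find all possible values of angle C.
sin(C)/c = sin(B)/b  →  sin(C) = c·sin(B)/b = 7.3·sin(49.5°)/8.3 = 0.668791
C₁ = arcsin(0.668791) = 41.97°,  C₂ = 180° - C₁ = 138.03°
Check C₂: A = 180° - 49.5° - 138.03° = -7.53° ≤ 0, rejected
C = 41.97° (one solution)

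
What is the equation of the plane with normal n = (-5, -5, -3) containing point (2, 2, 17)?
d = n·P = (-5)(2) + (-5)(2) + (-3)(17) = -71
Plane: -5x - 5y - 3z = -71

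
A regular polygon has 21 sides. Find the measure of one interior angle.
Interior angle of a regular n-gon = (n-2)*180/n
Interior angle = (21-2)*180/21
Interior angle = 19*180/21
Interior angle = 3420/21
Interior angle = 162.86 degrees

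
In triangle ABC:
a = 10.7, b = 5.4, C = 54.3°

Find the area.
Using A = ½ab·sin(C):
A = ½·10.7·5.4·sin(54.3°) = ½·57.78·0.812084 = 23.46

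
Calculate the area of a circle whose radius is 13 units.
Area = pi * r²
Area = pi * 13²
Area = pi * 169
Area = 530.93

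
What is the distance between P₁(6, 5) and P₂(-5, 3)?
Using the distance formula: d = sqrt((x₂-x₁)² + (y₂-y₁)²)
dx = (-5) - 6 = -11
dy = 3 - 5 = -2
d = sqrt((-11)² + (-2)²) = sqrt(121 + 4) = sqrt(125) = 11.18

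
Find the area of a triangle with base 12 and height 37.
Area = (1/2) * base * height
Area = (1/2) * 12 * 37
Area = 222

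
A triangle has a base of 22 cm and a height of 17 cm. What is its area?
Area = (1/2) * base * height
Area = (1/2) * 22 * 17
Area = 187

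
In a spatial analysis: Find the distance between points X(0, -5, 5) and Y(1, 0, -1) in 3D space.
d = √[(1)² + (5)² + (-6)²] = √62 = 7.874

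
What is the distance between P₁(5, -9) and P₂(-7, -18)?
Using the distance formula: d = sqrt((x₂-x₁)² + (y₂-y₁)²)
dx = (-7) - 5 = -12
dy = (-18) - (-9) = -9
d = sqrt((-12)² + (-9)²) = sqrt(144 + 81) = sqrt(225) = 15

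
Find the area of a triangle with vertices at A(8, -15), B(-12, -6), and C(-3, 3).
Using the coordinate formula: Area = (1/2)|x₁(y₂-y₃) + x₂(y₃-y₁) + x₃(y₁-y₂)|
Area = (1/2)|8((-6)-3) + (-12)(3-(-15)) + (-3)((-15)-(-6))|
Area = (1/2)|8*(-9) + (-12)*18 + (-3)*(-9)|
Area = (1/2)|(-72) + (-216) + 27|
Area = (1/2)*261 = 130.50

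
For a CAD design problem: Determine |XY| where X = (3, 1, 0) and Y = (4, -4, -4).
d = √[(1)² + (-5)² + (-4)²] = √42 = 6.481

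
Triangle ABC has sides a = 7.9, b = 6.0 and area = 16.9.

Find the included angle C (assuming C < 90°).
Area = ½ab·sin(C)  →  sin(C) = 2·Area/(ab)
sin(C) = 2·16.9/(7.9·6.0) = 0.713080
C = arcsin(0.713080) = 45.49°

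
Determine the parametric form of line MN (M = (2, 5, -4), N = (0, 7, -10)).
Direction vector d = N - M = (-2, 2, -6)
x = 2 - 2t, y = 5 + 2t, z = -4 - 6t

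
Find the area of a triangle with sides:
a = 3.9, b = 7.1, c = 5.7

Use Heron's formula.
s = (a+b+c)/2 = (3.9+7.1+5.7)/2 = 8.35
A = √(s(s-a)(s-b)(s-c)) = √(8.35·4.45·1.25·2.65)
A = √123.084 = 11.09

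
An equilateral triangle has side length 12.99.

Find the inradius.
For an equilateral triangle, r = s/(2√3) where s is the side.
r = 12.99/(2√3) = 12.99/3.464102 = 3.75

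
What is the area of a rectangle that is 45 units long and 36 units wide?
Area = length * width
Area = 45 * 36
Area = 1620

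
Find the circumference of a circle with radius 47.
Circumference = 2 * pi * r
Circumference = 2 * pi * 47
Circumference = 295.31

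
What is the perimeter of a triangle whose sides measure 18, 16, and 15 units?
Perimeter = sum of all sides
Perimeter = 18 + 16 + 15
Perimeter = 49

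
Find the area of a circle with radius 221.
Area = pi * r²
Area = pi * 221²
Area = pi * 48841
Area = 153438.53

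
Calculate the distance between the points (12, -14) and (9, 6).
Using the distance formula: d = sqrt((x₂-x₁)² + (y₂-y₁)²)
dx = 9 - 12 = -3
dy = 6 - (-14) = 20
d = sqrt((-3)² + 20²) = sqrt(9 + 400) = sqrt(409) = 20.22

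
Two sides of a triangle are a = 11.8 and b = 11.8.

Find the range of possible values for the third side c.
By the triangle inequality: |a - b| < c < a + b
|11.8 - 11.8| < c < 11.8 + 11.8
0 < c < 23.6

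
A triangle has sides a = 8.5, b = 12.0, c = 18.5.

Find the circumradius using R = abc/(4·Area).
s = (a+b+c)/2 = 19.5
Area = √(s(s-a)(s-b)(s-c)) = √(19.5·11·7.5·1) = 40.1092
R = abc/(4·Area) = (8.5·12.0·18.5)/(4·40.1092) = 1887/160.4368 = 11.76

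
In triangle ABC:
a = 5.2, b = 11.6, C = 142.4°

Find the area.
Using A = ½ab·sin(C):
A = ½·5.2·11.6·sin(142.4°) = ½·60.32·0.610145 = 18.4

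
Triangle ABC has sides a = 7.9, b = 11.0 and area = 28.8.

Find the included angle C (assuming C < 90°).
Area = ½ab·sin(C)  →  sin(C) = 2·Area/(ab)
sin(C) = 2·28.8/(7.9·11.0) = 0.662831
C = arcsin(0.662831) = 41.52°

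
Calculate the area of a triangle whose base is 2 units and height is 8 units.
Area = (1/2) * base * height
Area = (1/2) * 2 * 8
Area = 8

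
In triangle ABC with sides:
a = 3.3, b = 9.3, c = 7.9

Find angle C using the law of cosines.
cos(C) = (a² + b² - c²)/(2ab)
cos(C) = (3.3² + 9.3² - 7.9²)/(2·3.3·9.3) = 34.97/61.38 = 0.569730
C = arccos(0.569730) = 55.27°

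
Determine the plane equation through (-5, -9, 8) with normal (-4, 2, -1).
d = n·P = (-4)(-5) + (2)(-9) + (-1)(8) = -6
Plane: -4x + 2y - z = -6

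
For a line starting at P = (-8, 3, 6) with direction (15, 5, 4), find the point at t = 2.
P(2) = (-8 + 15(2), 3 + 5(2), 6 + 4(2)) = (22, 13, 14)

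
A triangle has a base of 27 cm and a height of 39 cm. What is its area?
Area = (1/2) * base * height
Area = (1/2) * 27 * 39
Area = 526.50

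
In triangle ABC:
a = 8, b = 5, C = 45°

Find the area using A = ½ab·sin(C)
A = ½·8·5·sin(45°) = ½·40·0.707107 = 14.14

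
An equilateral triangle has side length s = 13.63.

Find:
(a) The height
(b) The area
(a) Height h = s·√3/2 = 13.63·√3/2 = 11.8
(b) Area = (√3/4)·s² = (√3/4)·13.63² = (√3/4)·185.777 = 80.44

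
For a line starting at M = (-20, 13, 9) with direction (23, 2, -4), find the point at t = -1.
P(-1) = (-20 + 23(-1), 13 + 2(-1), 9 + (-4)(-1)) = (-43, 11, 13)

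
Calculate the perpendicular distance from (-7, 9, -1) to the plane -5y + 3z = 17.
d = |0(-7) + (-5)(9) + 3(-1) - (17)| / √(0² + (-5)² + 3²) = 65/√34 = 11.15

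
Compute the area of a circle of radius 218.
Area = pi * r²
Area = pi * 218²
Area = pi * 47524
Area = 149301.05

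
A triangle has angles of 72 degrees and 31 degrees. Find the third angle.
Sum of angles in a triangle = 180 degrees
Third angle = 180 - 72 - 31
Third angle = 77 degrees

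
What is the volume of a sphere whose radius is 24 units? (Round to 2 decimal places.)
Volume = (4/3) * pi * r³
Volume = (4/3) * pi * 24³
Volume = (4/3) * pi * 13824
Volume = 57905.84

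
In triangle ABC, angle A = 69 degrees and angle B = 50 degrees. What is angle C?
Sum of angles in a triangle = 180 degrees
Third angle = 180 - 69 - 50
Third angle = 61 degrees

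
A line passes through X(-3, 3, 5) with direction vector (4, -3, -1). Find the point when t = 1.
P(1) = (-3 + 4(1), 3 + (-3)(1), 5 + (-1)(1)) = (1, 0, 4)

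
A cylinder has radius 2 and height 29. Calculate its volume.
Volume = pi * r² * h
Volume = pi * 2² * 29
Volume = pi * 4 * 29
Volume = pi * 116
Volume = 364.42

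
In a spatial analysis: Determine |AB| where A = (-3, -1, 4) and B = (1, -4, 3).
d = √[(4)² + (-3)² + (-1)²] = √26 = 5.099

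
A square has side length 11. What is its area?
Area = s²
Area = 11²
Area = 121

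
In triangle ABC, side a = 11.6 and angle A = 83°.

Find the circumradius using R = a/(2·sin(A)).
R = a/(2·sin(A)) = 11.6/(2·sin(83°))
R = 11.6/(2·0.992546) = 11.6/1.985092 = 5.844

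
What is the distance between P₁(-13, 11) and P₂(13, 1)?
Using the distance formula: d = sqrt((x₂-x₁)² + (y₂-y₁)²)
dx = 13 - (-13) = 26
dy = 1 - 11 = -10
d = sqrt(26² + (-10)²) = sqrt(676 + 100) = sqrt(776) = 27.86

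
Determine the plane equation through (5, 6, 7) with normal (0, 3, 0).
d = n·P = (0)(5) + (3)(6) + (0)(7) = 18
Plane: 3y = 18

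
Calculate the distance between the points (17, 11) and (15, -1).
Using the distance formula: d = sqrt((x₂-x₁)² + (y₂-y₁)²)
dx = 15 - 17 = -2
dy = (-1) - 11 = -12
d = sqrt((-2)² + (-12)²) = sqrt(4 + 144) = sqrt(148) = 12.17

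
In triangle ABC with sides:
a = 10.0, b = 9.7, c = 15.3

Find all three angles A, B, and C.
By the law of cosines:
cos(A) = (b² + c² - a²)/(2bc) = 0.768749  →  A = 39.76°
cos(B) = (a² + c² - b²)/(2ac) = 0.784314  →  B = 38.34°
cos(C) = (a² + b² - c²)/(2ab) = -0.206186  →  C = 101.9°
Check: A + B + C = 180.0° ✓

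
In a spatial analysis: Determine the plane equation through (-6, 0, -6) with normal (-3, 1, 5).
d = n·P = (-3)(-6) + (1)(0) + (5)(-6) = -12
Plane: -3x + y + 5z = -12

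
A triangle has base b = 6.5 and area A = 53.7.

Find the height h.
A = ½bh  →  h = 2A/b
h = 2·53.7/6.5 = 16.52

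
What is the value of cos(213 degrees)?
cos(213 degrees) = -0.8387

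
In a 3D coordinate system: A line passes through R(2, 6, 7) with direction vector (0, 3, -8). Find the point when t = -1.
P(-1) = (2 + 0(-1), 6 + 3(-1), 7 + (-8)(-1)) = (2, 3, 15)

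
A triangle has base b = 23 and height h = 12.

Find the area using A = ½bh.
A = ½·23·12 = 138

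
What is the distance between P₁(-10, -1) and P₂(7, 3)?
Using the distance formula: d = sqrt((x₂-x₁)² + (y₂-y₁)²)
dx = 7 - (-10) = 17
dy = 3 - (-1) = 4
d = sqrt(17² + 4²) = sqrt(289 + 16) = sqrt(305) = 17.46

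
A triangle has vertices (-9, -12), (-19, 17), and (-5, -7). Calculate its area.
Using the coordinate formula: Area = (1/2)|x₁(y₂-y₃) + x₂(y₃-y₁) + x₃(y₁-y₂)|
Area = (1/2)|(-9)(17-(-7)) + (-19)((-7)-(-12)) + (-5)((-12)-17)|
Area = (1/2)|(-9)*24 + (-19)*5 + (-5)*(-29)|
Area = (1/2)|(-216) + (-95) + 145|
Area = (1/2)*166 = 83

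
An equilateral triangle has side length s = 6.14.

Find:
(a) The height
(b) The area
(a) Height h = s·√3/2 = 6.14·√3/2 = 5.317
(b) Area = (√3/4)·s² = (√3/4)·6.14² = (√3/4)·37.6996 = 16.32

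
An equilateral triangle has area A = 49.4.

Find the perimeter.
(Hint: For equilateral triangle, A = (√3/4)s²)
A = (√3/4)s²  →  s² = 4A/√3 = 4·49.4/√3 = 114.084
s = 10.681
Perimeter = 3s = 32.04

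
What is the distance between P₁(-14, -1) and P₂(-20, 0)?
Using the distance formula: d = sqrt((x₂-x₁)² + (y₂-y₁)²)
dx = (-20) - (-14) = -6
dy = 0 - (-1) = 1
d = sqrt((-6)² + 1²) = sqrt(36 + 1) = sqrt(37) = 6.08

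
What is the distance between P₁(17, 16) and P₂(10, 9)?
Using the distance formula: d = sqrt((x₂-x₁)² + (y₂-y₁)²)
dx = 10 - 17 = -7
dy = 9 - 16 = -7
d = sqrt((-7)² + (-7)²) = sqrt(49 + 49) = sqrt(98) = 9.90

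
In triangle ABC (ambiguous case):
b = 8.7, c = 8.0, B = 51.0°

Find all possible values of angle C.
sin(C)/c = sin(B)/b  →  sin(C) = c·sin(B)/b = 8.0·sin(51.0°)/8.7 = 0.714617
C₁ = arcsin(0.714617) = 45.61°,  C₂ = 180° - C₁ = 134.39°
Check C₂: A = 180° - 51.0° - 134.39° = -5.39° ≤ 0, rejected
C = 45.61° (one solution)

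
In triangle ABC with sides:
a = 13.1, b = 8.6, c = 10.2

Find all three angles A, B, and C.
By the law of cosines:
cos(A) = (b² + c² - a²)/(2bc) = 0.036423  →  A = 87.91°
cos(B) = (a² + c² - b²)/(2ac) = 0.754715  →  B = 41°
cos(C) = (a² + b² - c²)/(2ab) = 0.628129  →  C = 51.09°
Check: A + B + C = 180.0° ✓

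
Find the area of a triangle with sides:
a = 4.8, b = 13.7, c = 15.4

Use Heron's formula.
s = (a+b+c)/2 = (4.8+13.7+15.4)/2 = 16.95
A = √(s(s-a)(s-b)(s-c)) = √(16.95·12.15·3.25·1.55)
A = √1037.44 = 32.21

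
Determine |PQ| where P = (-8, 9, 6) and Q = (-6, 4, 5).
d = √[(2)² + (-5)² + (-1)²] = √30 = 5.477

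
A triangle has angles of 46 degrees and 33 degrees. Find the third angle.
Sum of angles in a triangle = 180 degrees
Third angle = 180 - 46 - 33
Third angle = 101 degrees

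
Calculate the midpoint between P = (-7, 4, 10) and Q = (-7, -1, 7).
Midpoint = ((-7-7)/2, (4-1)/2, (10+7)/2) = (-7, 1.5, 8.5)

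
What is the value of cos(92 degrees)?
cos(92 degrees) = -0.0349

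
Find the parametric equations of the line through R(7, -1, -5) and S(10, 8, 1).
Direction vector d = S - R = (3, 9, 6)
x = 7 + 3t, y = -1 + 9t, z = -5 + 6t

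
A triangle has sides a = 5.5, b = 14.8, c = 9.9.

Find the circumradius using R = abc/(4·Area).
s = (a+b+c)/2 = 15.1
Area = √(s(s-a)(s-b)(s-c)) = √(15.1·9.6·0.3·5.2) = 15.0379
R = abc/(4·Area) = (5.5·14.8·9.9)/(4·15.0379) = 805.86/60.1516 = 13.4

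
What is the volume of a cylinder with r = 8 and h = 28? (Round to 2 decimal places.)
Volume = pi * r² * h
Volume = pi * 8² * 28
Volume = pi * 64 * 28
Volume = pi * 1792
Volume = 5629.73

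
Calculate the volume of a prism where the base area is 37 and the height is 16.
Volume = base area * height
Volume = 37 * 16
Volume = 592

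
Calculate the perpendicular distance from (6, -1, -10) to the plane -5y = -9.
d = |0(6) + (-5)(-1) + 0(-10) - (-9)| / √(0² + (-5)² + 0²) = 14/√25 = 2.8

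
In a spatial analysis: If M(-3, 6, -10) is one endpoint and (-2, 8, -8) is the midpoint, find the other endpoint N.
N = (2×(-2) - (-3), 2×8 - 6, 2×(-8) - (-10)) = (-1, 10, -6)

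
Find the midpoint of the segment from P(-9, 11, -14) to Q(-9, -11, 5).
Midpoint = ((-9-9)/2, (11-11)/2, (-14+5)/2) = (-9, 0, -4.5)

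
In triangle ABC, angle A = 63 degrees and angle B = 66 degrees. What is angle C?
Sum of angles in a triangle = 180 degrees
Third angle = 180 - 63 - 66
Third angle = 51 degrees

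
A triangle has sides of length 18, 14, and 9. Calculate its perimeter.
Perimeter = sum of all sides
Perimeter = 18 + 14 + 9
Perimeter = 41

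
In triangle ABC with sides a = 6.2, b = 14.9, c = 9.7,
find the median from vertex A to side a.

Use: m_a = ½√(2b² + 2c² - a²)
m_a = ½√(2·14.9² + 2·9.7² - 6.2²)
m_a = ½√(444.02 + 188.18 - 38.44) = ½√593.76 = 12.18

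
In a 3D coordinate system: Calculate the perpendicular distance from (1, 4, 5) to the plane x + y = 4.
d = |1(1) + 1(4) + 0(5) - (4)| / √(1² + 1² + 0²) = 1/√2 = 0.7071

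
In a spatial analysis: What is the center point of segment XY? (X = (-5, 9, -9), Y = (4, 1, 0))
Midpoint = ((-5+4)/2, (9+1)/2, (-9+0)/2) = (-0.5, 5, -4.5)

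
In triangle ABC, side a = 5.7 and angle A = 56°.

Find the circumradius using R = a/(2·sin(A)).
R = a/(2·sin(A)) = 5.7/(2·sin(56°))
R = 5.7/(2·0.829038) = 5.7/1.658075 = 3.438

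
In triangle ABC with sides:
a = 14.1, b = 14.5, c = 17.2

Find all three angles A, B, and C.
By the law of cosines:
cos(A) = (b² + c² - a²)/(2bc) = 0.616038  →  A = 51.97°
cos(B) = (a² + c² - b²)/(2ac) = 0.586343  →  B = 54.1°
cos(C) = (a² + b² - c²)/(2ab) = 0.276889  →  C = 73.93°
Check: A + B + C = 180.0° ✓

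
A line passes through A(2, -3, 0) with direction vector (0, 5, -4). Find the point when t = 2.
P(2) = (2 + 0(2), -3 + 5(2), 0 + (-4)(2)) = (2, 7, -8)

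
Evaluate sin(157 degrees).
sin(157 degrees) = 0.3907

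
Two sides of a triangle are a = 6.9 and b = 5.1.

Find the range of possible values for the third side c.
By the triangle inequality: |a - b| < c < a + b
|6.9 - 5.1| < c < 6.9 + 5.1
1.8 < c < 12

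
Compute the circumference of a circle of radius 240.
Circumference = 2 * pi * r
Circumference = 2 * pi * 240
Circumference = 1507.96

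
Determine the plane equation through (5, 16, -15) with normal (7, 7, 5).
d = n·P = (7)(5) + (7)(16) + (5)(-15) = 72
Plane: 7x + 7y + 5z = 72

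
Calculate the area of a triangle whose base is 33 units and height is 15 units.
Area = (1/2) * base * height
Area = (1/2) * 33 * 15
Area = 247.50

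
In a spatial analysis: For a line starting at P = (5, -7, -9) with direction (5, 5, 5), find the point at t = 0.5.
P(0.5) = (5 + 5(0.5), -7 + 5(0.5), -9 + 5(0.5)) = (7.5, -4.5, -6.5)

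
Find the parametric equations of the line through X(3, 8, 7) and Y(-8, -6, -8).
Direction vector d = Y - X = (-11, -14, -15)
x = 3 - 11t, y = 8 - 14t, z = 7 - 15t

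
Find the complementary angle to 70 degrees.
Complementary angles sum to 90 degrees.
Other angle = 90 - 70
Other angle = 20 degrees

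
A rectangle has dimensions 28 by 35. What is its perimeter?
Perimeter = 2 * (length + width)
Perimeter = 2 * (28 + 35)
Perimeter = 2 * 63
Perimeter = 126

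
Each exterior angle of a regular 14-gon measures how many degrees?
Exterior angle of a regular n-gon = 360/n
Exterior angle = 360/14
Exterior angle = 25.71 degrees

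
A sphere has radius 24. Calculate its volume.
Volume = (4/3) * pi * r³
Volume = (4/3) * pi * 24³
Volume = (4/3) * pi * 13824
Volume = 57905.84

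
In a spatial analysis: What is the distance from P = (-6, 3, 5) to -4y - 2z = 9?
d = |0(-6) + (-4)(3) + (-2)(5) - (9)| / √(0² + (-4)² + (-2)²) = 31/√20 = 6.932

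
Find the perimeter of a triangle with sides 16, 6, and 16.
Perimeter = sum of all sides
Perimeter = 16 + 6 + 16
Perimeter = 38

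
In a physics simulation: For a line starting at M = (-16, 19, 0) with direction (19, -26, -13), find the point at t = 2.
P(2) = (-16 + 19(2), 19 + (-26)(2), 0 + (-13)(2)) = (22, -33, -26)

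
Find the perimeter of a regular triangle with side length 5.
Perimeter = number of sides * side length
Perimeter = 3 * 5
Perimeter = 15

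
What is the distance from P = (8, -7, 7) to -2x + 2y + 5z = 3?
d = |(-2)(8) + 2(-7) + 5(7) - (3)| / √((-2)² + 2² + 5²) = 2/√33 = 0.3482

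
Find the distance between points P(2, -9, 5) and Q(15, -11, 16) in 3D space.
d = √[(13)² + (-2)² + (11)²] = √294 = 17.15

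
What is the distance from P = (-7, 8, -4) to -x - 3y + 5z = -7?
d = |(-1)(-7) + (-3)(8) + 5(-4) - (-7)| / √((-1)² + (-3)² + 5²) = 30/√35 = 5.071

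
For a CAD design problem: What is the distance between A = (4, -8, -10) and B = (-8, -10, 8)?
d = √[(-12)² + (-2)² + (18)²] = √472 = 21.73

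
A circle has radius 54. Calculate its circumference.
Circumference = 2 * pi * r
Circumference = 2 * pi * 54
Circumference = 339.29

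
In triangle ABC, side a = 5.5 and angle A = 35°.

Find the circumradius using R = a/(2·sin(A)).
R = a/(2·sin(A)) = 5.5/(2·sin(35°))
R = 5.5/(2·0.573576) = 5.5/1.147153 = 4.794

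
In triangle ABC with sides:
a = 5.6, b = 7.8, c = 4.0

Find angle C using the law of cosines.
cos(C) = (a² + b² - c²)/(2ab)
cos(C) = (5.6² + 7.8² - 4.0²)/(2·5.6·7.8) = 76.2/87.36 = 0.872253
C = arccos(0.872253) = 29.28°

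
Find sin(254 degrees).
sin(254 degrees) = -0.9613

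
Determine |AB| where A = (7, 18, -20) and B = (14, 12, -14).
d = √[(7)² + (-6)² + (6)²] = √121 = 11.0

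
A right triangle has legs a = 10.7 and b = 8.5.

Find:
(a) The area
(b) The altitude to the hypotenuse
(a) Area = ½ab = ½·10.7·8.5 = 45.475
(b) Hypotenuse c = √(10.7² + 8.5²) = √186.74 = 13.6653
    Area = ½·c·h_c  →  h_c = 2·Area/c = 2·45.475/13.6653 = 6.656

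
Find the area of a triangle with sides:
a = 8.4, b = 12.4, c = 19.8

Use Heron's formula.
s = (a+b+c)/2 = (8.4+12.4+19.8)/2 = 20.3
A = √(s(s-a)(s-b)(s-c)) = √(20.3·11.9·7.9·0.5)
A = √954.202 = 30.89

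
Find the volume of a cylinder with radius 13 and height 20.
Volume = pi * r² * h
Volume = pi * 13² * 20
Volume = pi * 169 * 20
Volume = pi * 3380
Volume = 10618.58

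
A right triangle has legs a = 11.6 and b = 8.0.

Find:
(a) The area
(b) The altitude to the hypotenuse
(a) Area = ½ab = ½·11.6·8.0 = 46.4
(b) Hypotenuse c = √(11.6² + 8.0²) = √198.56 = 14.0911
    Area = ½·c·h_c  →  h_c = 2·Area/c = 2·46.4/14.0911 = 6.586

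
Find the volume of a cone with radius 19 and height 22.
Volume = (1/3) * pi * r² * h
Volume = (1/3) * pi * 19² * 22
Volume = (1/3) * pi * 361 * 22
Volume = (1/3) * pi * 7942
Volume = 8316.84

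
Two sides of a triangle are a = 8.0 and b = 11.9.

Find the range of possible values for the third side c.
By the triangle inequality: |a - b| < c < a + b
|8.0 - 11.9| < c < 8.0 + 11.9
3.9 < c < 19.9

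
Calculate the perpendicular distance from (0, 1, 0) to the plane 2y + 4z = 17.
d = |0(0) + 2(1) + 4(0) - (17)| / √(0² + 2² + 4²) = 15/√20 = 3.354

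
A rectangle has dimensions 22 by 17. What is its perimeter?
Perimeter = 2 * (length + width)
Perimeter = 2 * (22 + 17)
Perimeter = 2 * 39
Perimeter = 78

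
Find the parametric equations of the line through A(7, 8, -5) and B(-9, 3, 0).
Direction vector d = B - A = (-16, -5, 5)
x = 7 - 16t, y = 8 - 5t, z = -5 + 5t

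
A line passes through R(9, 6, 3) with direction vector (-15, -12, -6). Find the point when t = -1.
P(-1) = (9 + (-15)(-1), 6 + (-12)(-1), 3 + (-6)(-1)) = (24, 18, 9)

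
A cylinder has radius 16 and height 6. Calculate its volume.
Volume = pi * r² * h
Volume = pi * 16² * 6
Volume = pi * 256 * 6
Volume = pi * 1536
Volume = 4825.49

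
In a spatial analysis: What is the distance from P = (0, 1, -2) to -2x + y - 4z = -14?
d = |(-2)(0) + 1(1) + (-4)(-2) - (-14)| / √((-2)² + 1² + (-4)²) = 23/√21 = 5.019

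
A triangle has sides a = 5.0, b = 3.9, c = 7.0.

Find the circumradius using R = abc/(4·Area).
s = (a+b+c)/2 = 7.95
Area = √(s(s-a)(s-b)(s-c)) = √(7.95·2.95·4.05·0.95) = 9.49913
R = abc/(4·Area) = (5.0·3.9·7.0)/(4·9.49913) = 136.5/37.99652 = 3.592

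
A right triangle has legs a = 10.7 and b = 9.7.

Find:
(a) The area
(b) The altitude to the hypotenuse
(a) Area = ½ab = ½·10.7·9.7 = 51.895
(b) Hypotenuse c = √(10.7² + 9.7²) = √208.58 = 14.4423
    Area = ½·c·h_c  →  h_c = 2·Area/c = 2·51.895/14.4423 = 7.187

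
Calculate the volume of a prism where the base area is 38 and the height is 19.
Volume = base area * height
Volume = 38 * 19
Volume = 722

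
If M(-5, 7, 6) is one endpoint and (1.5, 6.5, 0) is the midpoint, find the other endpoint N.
N = (2×1.5 - (-5), 2×6.5 - 7, 2×0 - 6) = (8, 6, -6)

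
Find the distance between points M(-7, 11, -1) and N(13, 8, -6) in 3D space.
d = √[(20)² + (-3)² + (-5)²] = √434 = 20.83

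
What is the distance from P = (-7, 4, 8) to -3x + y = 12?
d = |(-3)(-7) + 1(4) + 0(8) - (12)| / √((-3)² + 1² + 0²) = 13/√10 = 4.111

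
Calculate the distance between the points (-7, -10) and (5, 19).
Using the distance formula: d = sqrt((x₂-x₁)² + (y₂-y₁)²)
dx = 5 - (-7) = 12
dy = 19 - (-10) = 29
d = sqrt(12² + 29²) = sqrt(144 + 841) = sqrt(985) = 31.38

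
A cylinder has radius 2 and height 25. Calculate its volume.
Volume = pi * r² * h
Volume = pi * 2² * 25
Volume = pi * 4 * 25
Volume = pi * 100
Volume = 314.16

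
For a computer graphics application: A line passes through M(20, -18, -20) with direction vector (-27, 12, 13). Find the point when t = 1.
P(1) = (20 + (-27)(1), -18 + 12(1), -20 + 13(1)) = (-7, -6, -7)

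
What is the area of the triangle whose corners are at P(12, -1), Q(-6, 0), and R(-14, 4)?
Using the coordinate formula: Area = (1/2)|x₁(y₂-y₃) + x₂(y₃-y₁) + x₃(y₁-y₂)|
Area = (1/2)|12(0-4) + (-6)(4-(-1)) + (-14)((-1)-0)|
Area = (1/2)|12*(-4) + (-6)*5 + (-14)*(-1)|
Area = (1/2)|(-48) + (-30) + 14|
Area = (1/2)*64 = 32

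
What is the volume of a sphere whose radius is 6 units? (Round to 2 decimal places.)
Volume = (4/3) * pi * r³
Volume = (4/3) * pi * 6³
Volume = (4/3) * pi * 216
Volume = 904.78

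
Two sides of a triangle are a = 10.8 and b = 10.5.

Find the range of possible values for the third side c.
By the triangle inequality: |a - b| < c < a + b
|10.8 - 10.5| < c < 10.8 + 10.5
0.3 < c < 21.3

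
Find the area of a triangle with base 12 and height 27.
Area = (1/2) * base * height
Area = (1/2) * 12 * 27
Area = 162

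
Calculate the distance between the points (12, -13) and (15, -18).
Using the distance formula: d = sqrt((x₂-x₁)² + (y₂-y₁)²)
dx = 15 - 12 = 3
dy = (-18) - (-13) = -5
d = sqrt(3² + (-5)²) = sqrt(9 + 25) = sqrt(34) = 5.83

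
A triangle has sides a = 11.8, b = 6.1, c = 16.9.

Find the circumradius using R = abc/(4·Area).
s = (a+b+c)/2 = 17.4
Area = √(s(s-a)(s-b)(s-c)) = √(17.4·5.6·11.3·0.5) = 23.4635
R = abc/(4·Area) = (11.8·6.1·16.9)/(4·23.4635) = 1216.462/93.854 = 12.96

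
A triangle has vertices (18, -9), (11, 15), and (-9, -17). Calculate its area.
Using the coordinate formula: Area = (1/2)|x₁(y₂-y₃) + x₂(y₃-y₁) + x₃(y₁-y₂)|
Area = (1/2)|18(15-(-17)) + 11((-17)-(-9)) + (-9)((-9)-15)|
Area = (1/2)|18*32 + 11*(-8) + (-9)*(-24)|
Area = (1/2)|576 + (-88) + 216|
Area = (1/2)*704 = 352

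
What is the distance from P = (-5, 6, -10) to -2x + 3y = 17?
d = |(-2)(-5) + 3(6) + 0(-10) - (17)| / √((-2)² + 3² + 0²) = 11/√13 = 3.051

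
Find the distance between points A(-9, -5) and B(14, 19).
Using the distance formula: d = sqrt((x₂-x₁)² + (y₂-y₁)²)
dx = 14 - (-9) = 23
dy = 19 - (-5) = 24
d = sqrt(23² + 24²) = sqrt(529 + 576) = sqrt(1105) = 33.24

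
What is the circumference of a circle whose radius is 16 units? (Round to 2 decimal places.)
Circumference = 2 * pi * r
Circumference = 2 * pi * 16
Circumference = 100.53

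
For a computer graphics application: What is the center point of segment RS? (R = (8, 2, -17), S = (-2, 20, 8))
Midpoint = ((8-2)/2, (2+20)/2, (-17+8)/2) = (3, 11, -4.5)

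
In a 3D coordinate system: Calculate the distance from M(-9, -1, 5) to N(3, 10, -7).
d = √[(12)² + (11)² + (-12)²] = √409 = 20.22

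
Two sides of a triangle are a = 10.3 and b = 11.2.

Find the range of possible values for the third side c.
By the triangle inequality: |a - b| < c < a + b
|10.3 - 11.2| < c < 10.3 + 11.2
0.9 < c < 21.5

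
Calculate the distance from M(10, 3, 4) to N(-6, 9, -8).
d = √[(-16)² + (6)² + (-12)²] = √436 = 20.88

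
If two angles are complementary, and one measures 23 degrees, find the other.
Complementary angles sum to 90 degrees.
Other angle = 90 - 23
Other angle = 67 degrees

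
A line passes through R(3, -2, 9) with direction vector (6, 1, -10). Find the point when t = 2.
P(2) = (3 + 6(2), -2 + 1(2), 9 + (-10)(2)) = (15, 0, -11)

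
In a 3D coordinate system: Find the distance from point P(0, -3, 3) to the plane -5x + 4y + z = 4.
d = |(-5)(0) + 4(-3) + 1(3) - (4)| / √((-5)² + 4² + 1²) = 13/√42 = 2.006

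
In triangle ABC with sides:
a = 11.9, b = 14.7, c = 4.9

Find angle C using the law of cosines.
cos(C) = (a² + b² - c²)/(2ab)
cos(C) = (11.9² + 14.7² - 4.9²)/(2·11.9·14.7) = 333.69/349.86 = 0.953782
C = arccos(0.953782) = 17.49°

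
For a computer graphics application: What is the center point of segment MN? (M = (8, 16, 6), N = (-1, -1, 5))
Midpoint = ((8-1)/2, (16-1)/2, (6+5)/2) = (3.5, 7.5, 5.5)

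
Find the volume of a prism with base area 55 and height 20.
Volume = base area * height
Volume = 55 * 20
Volume = 1100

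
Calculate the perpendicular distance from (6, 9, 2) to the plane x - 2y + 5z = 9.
d = |1(6) + (-2)(9) + 5(2) - (9)| / √(1² + (-2)² + 5²) = 11/√30 = 2.008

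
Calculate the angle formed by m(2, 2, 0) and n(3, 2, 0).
m·n = 10, |m|² = 8, |n|² = 13
cos θ = 10/√104 ≈ 0.9806
θ ≈ 11.31°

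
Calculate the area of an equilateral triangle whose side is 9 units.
Area = (sqrt(3)/4) * s²
Area = (sqrt(3)/4) * 9²
Area = (sqrt(3)/4) * 81
Area = 35.07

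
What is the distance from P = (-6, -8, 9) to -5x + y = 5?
d = |(-5)(-6) + 1(-8) + 0(9) - (5)| / √((-5)² + 1² + 0²) = 17/√26 = 3.334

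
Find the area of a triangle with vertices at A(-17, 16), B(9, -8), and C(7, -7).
Using the coordinate formula: Area = (1/2)|x₁(y₂-y₃) + x₂(y₃-y₁) + x₃(y₁-y₂)|
Area = (1/2)|(-17)((-8)-(-7)) + 9((-7)-16) + 7(16-(-8))|
Area = (1/2)|(-17)*(-1) + 9*(-23) + 7*24|
Area = (1/2)|17 + (-207) + 168|
Area = (1/2)*22 = 11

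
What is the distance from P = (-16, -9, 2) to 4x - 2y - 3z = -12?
d = |4(-16) + (-2)(-9) + (-3)(2) - (-12)| / √(4² + (-2)² + (-3)²) = 40/√29 = 7.428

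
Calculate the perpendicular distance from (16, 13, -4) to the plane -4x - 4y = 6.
d = |(-4)(16) + (-4)(13) + 0(-4) - (6)| / √((-4)² + (-4)² + 0²) = 122/√32 = 21.57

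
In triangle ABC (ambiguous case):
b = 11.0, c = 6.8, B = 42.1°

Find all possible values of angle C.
sin(C)/c = sin(B)/b  →  sin(C) = c·sin(B)/b = 6.8·sin(42.1°)/11.0 = 0.414446
C₁ = arcsin(0.414446) = 24.48°,  C₂ = 180° - C₁ = 155.52°
Check C₂: A = 180° - 42.1° - 155.52° = -17.62° ≤ 0, rejected
C = 24.48° (one solution)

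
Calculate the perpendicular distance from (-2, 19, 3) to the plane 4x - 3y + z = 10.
d = |4(-2) + (-3)(19) + 1(3) - (10)| / √(4² + (-3)² + 1²) = 72/√26 = 14.12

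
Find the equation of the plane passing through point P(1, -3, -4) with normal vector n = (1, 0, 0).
d = n·P = (1)(1) + (0)(-3) + (0)(-4) = 1
Plane: x = 1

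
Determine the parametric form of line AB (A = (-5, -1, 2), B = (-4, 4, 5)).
Direction vector d = B - A = (1, 5, 3)
x = -5 + t, y = -1 + 5t, z = 2 + 3t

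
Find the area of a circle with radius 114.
Area = pi * r²
Area = pi * 114²
Area = pi * 12996
Area = 40828.14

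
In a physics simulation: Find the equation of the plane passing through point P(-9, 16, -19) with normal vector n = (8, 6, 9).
d = n·P = (8)(-9) + (6)(16) + (9)(-19) = -147
Plane: 8x + 6y + 9z = -147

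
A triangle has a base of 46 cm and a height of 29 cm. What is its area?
Area = (1/2) * base * height
Area = (1/2) * 46 * 29
Area = 667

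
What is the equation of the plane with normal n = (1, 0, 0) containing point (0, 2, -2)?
d = n·P = (1)(0) + (0)(2) + (0)(-2) = 0
Plane: x = 0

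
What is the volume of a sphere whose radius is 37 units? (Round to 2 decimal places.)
Volume = (4/3) * pi * r³
Volume = (4/3) * pi * 37³
Volume = (4/3) * pi * 50653
Volume = 212174.79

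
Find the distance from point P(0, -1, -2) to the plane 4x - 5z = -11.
d = |4(0) + 0(-1) + (-5)(-2) - (-11)| / √(4² + 0² + (-5)²) = 21/√41 = 3.28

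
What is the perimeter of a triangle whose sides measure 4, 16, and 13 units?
Perimeter = sum of all sides
Perimeter = 4 + 16 + 13
Perimeter = 33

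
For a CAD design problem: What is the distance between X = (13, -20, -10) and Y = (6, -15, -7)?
d = √[(-7)² + (5)² + (3)²] = √83 = 9.11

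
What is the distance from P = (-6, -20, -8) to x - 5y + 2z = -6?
d = |1(-6) + (-5)(-20) + 2(-8) - (-6)| / √(1² + (-5)² + 2²) = 84/√30 = 15.34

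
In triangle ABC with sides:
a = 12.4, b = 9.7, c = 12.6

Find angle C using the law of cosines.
cos(C) = (a² + b² - c²)/(2ab)
cos(C) = (12.4² + 9.7² - 12.6²)/(2·12.4·9.7) = 89.09/240.56 = 0.370344
C = arccos(0.370344) = 68.26°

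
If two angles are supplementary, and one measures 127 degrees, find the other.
Supplementary angles sum to 180 degrees.
Other angle = 180 - 127
Other angle = 53 degrees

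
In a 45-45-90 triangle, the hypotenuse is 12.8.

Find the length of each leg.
In a 45-45-90 triangle, hypotenuse = leg·√2  →  leg = hypotenuse/√2
leg = 12.8/√2 = 9.051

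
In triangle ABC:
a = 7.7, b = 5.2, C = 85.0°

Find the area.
Using A = ½ab·sin(C):
A = ½·7.7·5.2·sin(85.0°) = ½·40.04·0.996195 = 19.94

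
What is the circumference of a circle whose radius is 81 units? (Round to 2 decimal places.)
Circumference = 2 * pi * r
Circumference = 2 * pi * 81
Circumference = 508.94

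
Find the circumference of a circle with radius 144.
Circumference = 2 * pi * r
Circumference = 2 * pi * 144
Circumference = 904.78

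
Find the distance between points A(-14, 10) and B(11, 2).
Using the distance formula: d = sqrt((x₂-x₁)² + (y₂-y₁)²)
dx = 11 - (-14) = 25
dy = 2 - 10 = -8
d = sqrt(25² + (-8)²) = sqrt(625 + 64) = sqrt(689) = 26.25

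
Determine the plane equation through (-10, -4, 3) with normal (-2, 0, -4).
d = n·P = (-2)(-10) + (0)(-4) + (-4)(3) = 8
Plane: -2x - 4z = 8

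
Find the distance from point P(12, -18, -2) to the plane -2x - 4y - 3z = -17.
d = |(-2)(12) + (-4)(-18) + (-3)(-2) - (-17)| / √((-2)² + (-4)² + (-3)²) = 71/√29 = 13.18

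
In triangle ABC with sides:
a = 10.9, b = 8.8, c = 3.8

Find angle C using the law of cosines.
cos(C) = (a² + b² - c²)/(2ab)
cos(C) = (10.9² + 8.8² - 3.8²)/(2·10.9·8.8) = 181.81/191.84 = 0.947717
C = arccos(0.947717) = 18.61°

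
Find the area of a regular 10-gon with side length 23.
For a regular 10-gon with side length s = 23:
Apothem a = s / (2*tan(pi/10)) = 23 / (2*tan(pi/10)) ≈ 35.3934
Perimeter P = 10 * 23 = 230
Area = (1/2) * P * a = (1/2) * 230 * 35.3934 = 4070.24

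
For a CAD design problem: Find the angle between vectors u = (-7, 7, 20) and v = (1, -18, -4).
u·v = -213, |u|² = 498, |v|² = 341
cos θ = -213/√169818 ≈ -0.5169
θ ≈ 121.1°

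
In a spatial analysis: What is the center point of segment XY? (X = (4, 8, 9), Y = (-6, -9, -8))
Midpoint = ((4-6)/2, (8-9)/2, (9-8)/2) = (-1, -0.5, 0.5)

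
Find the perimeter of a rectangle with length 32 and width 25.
Perimeter = 2 * (length + width)
Perimeter = 2 * (32 + 25)
Perimeter = 2 * 57
Perimeter = 114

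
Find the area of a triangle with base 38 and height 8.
Area = (1/2) * base * height
Area = (1/2) * 38 * 8
Area = 152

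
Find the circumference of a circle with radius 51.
Circumference = 2 * pi * r
Circumference = 2 * pi * 51
Circumference = 320.44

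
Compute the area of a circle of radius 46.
Area = pi * r²
Area = pi * 46²
Area = pi * 2116
Area = 6647.61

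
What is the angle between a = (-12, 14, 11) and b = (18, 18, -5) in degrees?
a·b = -19, |a|² = 461, |b|² = 673
cos θ = -19/√310253 ≈ -0.03411
θ ≈ 91.95°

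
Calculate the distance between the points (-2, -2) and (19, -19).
Using the distance formula: d = sqrt((x₂-x₁)² + (y₂-y₁)²)
dx = 19 - (-2) = 21
dy = (-19) - (-2) = -17
d = sqrt(21² + (-17)²) = sqrt(441 + 289) = sqrt(730) = 27.02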